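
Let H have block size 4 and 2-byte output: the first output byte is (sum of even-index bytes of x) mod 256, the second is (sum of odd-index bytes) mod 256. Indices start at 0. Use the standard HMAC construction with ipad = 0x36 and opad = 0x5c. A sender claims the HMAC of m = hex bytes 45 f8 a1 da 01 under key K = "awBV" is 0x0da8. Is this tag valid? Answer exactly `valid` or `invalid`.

valid

Key "awBV" = 61 77 42 56 is exactly B = 4 bytes: K' = 61 77 42 56.
K' ⊕ ipad = 57 41 74 60; K' ⊕ opad = 3d 2b 1e 0a.
Inner hash: even-index sum = 434 mod 256 = 178; odd-index sum = 627 mod 256 = 115 → b2 73.
Outer hash (recomputed tag): even-index sum = 269 mod 256 = 13; odd-index sum = 168 mod 256 = 168 → 0d a8.
Recomputed tag = 0da8; claimed = 0da8 → match.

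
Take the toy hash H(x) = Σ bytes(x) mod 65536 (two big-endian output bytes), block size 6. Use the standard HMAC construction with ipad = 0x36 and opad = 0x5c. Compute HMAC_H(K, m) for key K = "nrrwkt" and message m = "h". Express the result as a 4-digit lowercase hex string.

0142

Key "nrrwkt" = 6e 72 72 77 6b 74 is exactly B = 6 bytes: K' = 6e 72 72 77 6b 74.
K' ⊕ ipad = 58 44 44 41 5d 42.  K' ⊕ opad = 32 2e 2e 2b 37 28.
Inner input = (K'⊕ipad) ∥ m = 58 44 44 41 5d 42 ∥ 68.
Inner hash: sum = 88+68+68+65+93+66+104 = 552 → 02 28.
Outer input = (K'⊕opad) ∥ inner = 32 2e 2e 2b 37 28 ∥ 02 28.
Outer hash (tag): sum = 50+46+46+43+55+40+2+40 = 322 → 01 42.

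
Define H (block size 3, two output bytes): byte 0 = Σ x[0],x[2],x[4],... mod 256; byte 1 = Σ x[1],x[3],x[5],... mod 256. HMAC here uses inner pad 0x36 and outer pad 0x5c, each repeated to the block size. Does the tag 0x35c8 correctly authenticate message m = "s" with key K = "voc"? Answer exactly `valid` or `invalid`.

valid

Key "voc" = 76 6f 63 is exactly B = 3 bytes: K' = 76 6f 63.
K' ⊕ ipad = 40 59 55; K' ⊕ opad = 2a 33 3f.
Inner hash: even-index sum = 149 mod 256 = 149; odd-index sum = 204 mod 256 = 204 → 95 cc.
Outer hash (recomputed tag): even-index sum = 309 mod 256 = 53; odd-index sum = 200 mod 256 = 200 → 35 c8.
Recomputed tag = 35c8; claimed = 35c8 → match.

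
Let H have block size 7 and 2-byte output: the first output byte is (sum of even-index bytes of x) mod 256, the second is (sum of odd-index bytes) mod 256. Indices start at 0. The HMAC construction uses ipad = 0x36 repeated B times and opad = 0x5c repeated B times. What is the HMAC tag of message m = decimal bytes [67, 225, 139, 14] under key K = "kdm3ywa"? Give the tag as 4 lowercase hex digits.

Key "kdm3ywa" = 6b 64 6d 33 79 77 61 is exactly B = 7 bytes: K' = 6b 64 6d 33 79 77 61.
K' ⊕ ipad = 5d 52 5b 05 4f 41 57.  K' ⊕ opad = 37 38 31 6f 25 2b 3d.
Inner input = (K'⊕ipad) ∥ m = 5d 52 5b 05 4f 41 57 ∥ 43 e1 8b 0e.
Inner hash: even-index sum = 589 mod 256 = 77; odd-index sum = 358 mod 256 = 102 → 4d 66.
Outer input = (K'⊕opad) ∥ inner = 37 38 31 6f 25 2b 3d ∥ 4d 66.
Outer hash (tag): even-index sum = 304 mod 256 = 48; odd-index sum = 287 mod 256 = 31 → 30 1f.

301f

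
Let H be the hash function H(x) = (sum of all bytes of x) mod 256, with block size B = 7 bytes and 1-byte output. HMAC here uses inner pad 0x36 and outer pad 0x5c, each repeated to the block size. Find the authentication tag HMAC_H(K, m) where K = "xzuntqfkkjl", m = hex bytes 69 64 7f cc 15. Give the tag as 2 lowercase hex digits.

23

Key "xzuntqfkkjl" = 78 7a 75 6e 74 71 66 6b 6b 6a 6c is 11 bytes > B = 7, so hash it first: H(key) = cc, then zero-pad to 7 bytes: K' = cc 00 00 00 00 00 00.
K' ⊕ ipad = fa 36 36 36 36 36 36.  K' ⊕ opad = 90 5c 5c 5c 5c 5c 5c.
Inner input = (K'⊕ipad) ∥ m = fa 36 36 36 36 36 36 ∥ 69 64 7f cc 15.
Inner hash: sum = 250+54+54+54+54+54+54+105+100+127+204+21 = 1131; mod 256 = 107 → 6b.
Outer input = (K'⊕opad) ∥ inner = 90 5c 5c 5c 5c 5c 5c ∥ 6b.
Outer hash (tag): sum = 144+92+92+92+92+92+92+107 = 803; mod 256 = 35 → 23.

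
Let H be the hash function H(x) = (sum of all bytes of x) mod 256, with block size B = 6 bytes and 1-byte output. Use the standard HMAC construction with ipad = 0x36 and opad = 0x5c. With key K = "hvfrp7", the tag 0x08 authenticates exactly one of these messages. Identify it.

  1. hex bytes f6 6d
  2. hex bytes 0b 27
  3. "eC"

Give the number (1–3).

2

Key "hvfrp7" = 68 76 66 72 70 37 is exactly B = 6 bytes: K' = 68 76 66 72 70 37.
K' ⊕ ipad = 5e 40 50 44 46 01; K' ⊕ opad = 34 2a 3a 2e 2c 6b.
m1: inner = H(5e 40 50 44 46 01 f6 6d) = dc; tag = H(34 2a 3a 2e 2c 6b dc) = 39
m2: inner = H(5e 40 50 44 46 01 0b 27) = ab; tag = H(34 2a 3a 2e 2c 6b ab) = 08 ← matches
m3: inner = H(5e 40 50 44 46 01 65 43) = 21; tag = H(34 2a 3a 2e 2c 6b 21) = 7e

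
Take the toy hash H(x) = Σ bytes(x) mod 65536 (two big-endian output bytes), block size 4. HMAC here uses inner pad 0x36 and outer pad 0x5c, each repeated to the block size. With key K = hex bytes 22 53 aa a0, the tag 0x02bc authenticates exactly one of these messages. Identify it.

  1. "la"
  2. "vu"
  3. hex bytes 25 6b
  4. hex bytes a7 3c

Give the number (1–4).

Key hex bytes 22 53 aa a0 is exactly B = 4 bytes: K' = 22 53 aa a0.
K' ⊕ ipad = 14 65 9c 96; K' ⊕ opad = 7e 0f f6 fc.
m1: inner = H(14 65 9c 96 6c 61) = 02 78; tag = H(7e 0f f6 fc 02 78) = 02f9
m2: inner = H(14 65 9c 96 76 75) = 02 96; tag = H(7e 0f f6 fc 02 96) = 0317
m3: inner = H(14 65 9c 96 25 6b) = 02 3b; tag = H(7e 0f f6 fc 02 3b) = 02bc ← matches
m4: inner = H(14 65 9c 96 a7 3c) = 02 8e; tag = H(7e 0f f6 fc 02 8e) = 030f

3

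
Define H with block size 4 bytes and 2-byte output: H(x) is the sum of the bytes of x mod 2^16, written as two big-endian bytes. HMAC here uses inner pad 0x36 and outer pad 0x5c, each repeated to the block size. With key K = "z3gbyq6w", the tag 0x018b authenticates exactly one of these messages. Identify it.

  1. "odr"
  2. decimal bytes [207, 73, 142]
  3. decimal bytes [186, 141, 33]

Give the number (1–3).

Key "z3gbyq6w" = 7a 33 67 62 79 71 36 77 is 8 bytes > B = 4, so hash it first: H(key) = 03 0d, then zero-pad to 4 bytes: K' = 03 0d 00 00.
K' ⊕ ipad = 35 3b 36 36; K' ⊕ opad = 5f 51 5c 5c.
m1: inner = H(35 3b 36 36 6f 64 72) = 02 21; tag = H(5f 51 5c 5c 02 21) = 018b ← matches
m2: inner = H(35 3b 36 36 cf 49 8e) = 02 82; tag = H(5f 51 5c 5c 02 82) = 01ec
m3: inner = H(35 3b 36 36 ba 8d 21) = 02 44; tag = H(5f 51 5c 5c 02 44) = 01ae

1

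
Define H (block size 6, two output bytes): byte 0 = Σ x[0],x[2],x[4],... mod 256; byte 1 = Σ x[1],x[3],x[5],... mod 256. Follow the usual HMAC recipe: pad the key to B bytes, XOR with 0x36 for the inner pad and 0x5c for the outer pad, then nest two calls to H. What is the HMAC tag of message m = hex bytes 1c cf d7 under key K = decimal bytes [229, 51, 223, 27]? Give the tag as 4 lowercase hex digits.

Key decimal bytes [229, 51, 223, 27] = e5 33 df 1b is 4 bytes ≤ B = 6; zero-pad to 6 bytes: K' = e5 33 df 1b 00 00.
K' ⊕ ipad = d3 05 e9 2d 36 36.  K' ⊕ opad = b9 6f 83 47 5c 5c.
Inner input = (K'⊕ipad) ∥ m = d3 05 e9 2d 36 36 ∥ 1c cf d7.
Inner hash: even-index sum = 741 mod 256 = 229; odd-index sum = 311 mod 256 = 55 → e5 37.
Outer input = (K'⊕opad) ∥ inner = b9 6f 83 47 5c 5c ∥ e5 37.
Outer hash (tag): even-index sum = 637 mod 256 = 125; odd-index sum = 329 mod 256 = 73 → 7d 49.

7d49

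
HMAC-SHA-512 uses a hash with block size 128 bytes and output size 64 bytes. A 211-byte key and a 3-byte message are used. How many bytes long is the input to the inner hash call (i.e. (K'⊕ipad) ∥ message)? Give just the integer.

131

Key is 211 > 128 bytes, so it is hashed to 64 bytes then zero-padded to 128: |K'| = 128.
Inner input = (K'⊕ipad) ∥ m → 128 + 3 = 131 bytes.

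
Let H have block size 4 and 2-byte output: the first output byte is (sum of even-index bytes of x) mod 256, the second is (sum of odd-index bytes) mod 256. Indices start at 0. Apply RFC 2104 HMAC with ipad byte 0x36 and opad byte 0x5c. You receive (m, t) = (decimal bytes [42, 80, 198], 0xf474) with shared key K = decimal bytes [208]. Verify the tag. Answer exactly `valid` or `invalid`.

Key decimal bytes [208] = d0 is 1 byte ≤ B = 4; zero-pad to 4 bytes: K' = d0 00 00 00.
K' ⊕ ipad = e6 36 36 36; K' ⊕ opad = 8c 5c 5c 5c.
Inner hash: even-index sum = 524 mod 256 = 12; odd-index sum = 188 mod 256 = 188 → 0c bc.
Outer hash (recomputed tag): even-index sum = 244 mod 256 = 244; odd-index sum = 372 mod 256 = 116 → f4 74.
Recomputed tag = f474; claimed = f474 → match.

valid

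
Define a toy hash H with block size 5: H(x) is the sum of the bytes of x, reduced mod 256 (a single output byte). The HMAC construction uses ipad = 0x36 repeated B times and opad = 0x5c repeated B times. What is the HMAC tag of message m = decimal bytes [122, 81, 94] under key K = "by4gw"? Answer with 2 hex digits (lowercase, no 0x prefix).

91

Key "by4gw" = 62 79 34 67 77 is exactly B = 5 bytes: K' = 62 79 34 67 77.
K' ⊕ ipad = 54 4f 02 51 41.  K' ⊕ opad = 3e 25 68 3b 2b.
Inner input = (K'⊕ipad) ∥ m = 54 4f 02 51 41 ∥ 7a 51 5e.
Inner hash: sum = 84+79+2+81+65+122+81+94 = 608; mod 256 = 96 → 60.
Outer input = (K'⊕opad) ∥ inner = 3e 25 68 3b 2b ∥ 60.
Outer hash (tag): sum = 62+37+104+59+43+96 = 401; mod 256 = 145 → 91.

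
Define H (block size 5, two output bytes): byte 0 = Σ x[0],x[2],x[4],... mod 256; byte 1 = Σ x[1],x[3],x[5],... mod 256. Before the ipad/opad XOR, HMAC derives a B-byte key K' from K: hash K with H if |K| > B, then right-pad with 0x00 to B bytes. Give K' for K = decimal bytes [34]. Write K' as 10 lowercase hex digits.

Key decimal bytes [34] = 22 is 1 byte ≤ B = 5; zero-pad to 5 bytes: K' = 22 00 00 00 00.

2200000000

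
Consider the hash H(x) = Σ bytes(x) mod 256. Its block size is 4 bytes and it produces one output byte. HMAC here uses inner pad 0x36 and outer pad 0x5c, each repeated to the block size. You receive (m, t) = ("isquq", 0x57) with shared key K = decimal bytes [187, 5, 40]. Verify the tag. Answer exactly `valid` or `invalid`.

Key decimal bytes [187, 5, 40] = bb 05 28 is 3 bytes ≤ B = 4; zero-pad to 4 bytes: K' = bb 05 28 00.
K' ⊕ ipad = 8d 33 1e 36; K' ⊕ opad = e7 59 74 5c.
Inner hash: sum = 141+51+30+54+105+115+113+117+113 = 839; mod 256 = 71 → 47.
Outer hash (recomputed tag): sum = 231+89+116+92+71 = 599; mod 256 = 87 → 57.
Recomputed tag = 57; claimed = 57 → match.

valid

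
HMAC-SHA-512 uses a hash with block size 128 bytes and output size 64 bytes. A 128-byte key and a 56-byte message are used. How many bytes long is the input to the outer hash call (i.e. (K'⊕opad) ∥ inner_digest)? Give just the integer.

Key is 128 ≤ 128 bytes, zero-padded: |K'| = 128.
Outer input = (K'⊕opad) ∥ H(inner) → 128 + 64 = 192 bytes.

192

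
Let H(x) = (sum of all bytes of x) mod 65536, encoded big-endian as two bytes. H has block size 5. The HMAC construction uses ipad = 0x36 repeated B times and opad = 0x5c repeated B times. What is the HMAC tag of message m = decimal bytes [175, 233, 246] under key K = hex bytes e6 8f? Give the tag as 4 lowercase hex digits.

035e

Key hex bytes e6 8f is 2 bytes ≤ B = 5; zero-pad to 5 bytes: K' = e6 8f 00 00 00.
K' ⊕ ipad = d0 b9 36 36 36.  K' ⊕ opad = ba d3 5c 5c 5c.
Inner input = (K'⊕ipad) ∥ m = d0 b9 36 36 36 ∥ af e9 f6.
Inner hash: sum = 208+185+54+54+54+175+233+246 = 1209 → 04 b9.
Outer input = (K'⊕opad) ∥ inner = ba d3 5c 5c 5c ∥ 04 b9.
Outer hash (tag): sum = 186+211+92+92+92+4+185 = 862 → 03 5e.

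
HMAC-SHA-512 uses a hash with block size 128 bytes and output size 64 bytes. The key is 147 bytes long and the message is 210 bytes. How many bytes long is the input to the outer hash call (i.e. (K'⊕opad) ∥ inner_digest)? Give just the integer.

192

Key is 147 > 128 bytes, so it is hashed to 64 bytes then zero-padded to 128: |K'| = 128.
Outer input = (K'⊕opad) ∥ H(inner) → 128 + 64 = 192 bytes.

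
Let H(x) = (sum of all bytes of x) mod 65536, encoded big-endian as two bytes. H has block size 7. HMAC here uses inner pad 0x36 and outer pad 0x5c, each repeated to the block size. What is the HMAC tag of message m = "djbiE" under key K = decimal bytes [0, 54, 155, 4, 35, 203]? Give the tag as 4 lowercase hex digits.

0396

Key decimal bytes [0, 54, 155, 4, 35, 203] = 00 36 9b 04 23 cb is 6 bytes ≤ B = 7; zero-pad to 7 bytes: K' = 00 36 9b 04 23 cb 00.
K' ⊕ ipad = 36 00 ad 32 15 fd 36.  K' ⊕ opad = 5c 6a c7 58 7f 97 5c.
Inner input = (K'⊕ipad) ∥ m = 36 00 ad 32 15 fd 36 ∥ 64 6a 62 69 45.
Inner hash: sum = 54+0+173+50+21+253+54+100+106+98+105+69 = 1083 → 04 3b.
Outer input = (K'⊕opad) ∥ inner = 5c 6a c7 58 7f 97 5c ∥ 04 3b.
Outer hash (tag): sum = 92+106+199+88+127+151+92+4+59 = 918 → 03 96.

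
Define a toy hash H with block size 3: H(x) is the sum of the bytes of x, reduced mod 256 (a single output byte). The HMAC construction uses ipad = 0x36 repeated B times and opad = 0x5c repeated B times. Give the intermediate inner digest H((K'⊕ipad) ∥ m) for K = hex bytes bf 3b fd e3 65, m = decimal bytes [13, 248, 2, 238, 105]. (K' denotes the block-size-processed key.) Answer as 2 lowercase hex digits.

Key hex bytes bf 3b fd e3 65 is 5 bytes > B = 3, so hash it first: H(key) = 3f, then zero-pad to 3 bytes: K' = 3f 00 00.
K' ⊕ ipad = 09 36 36.
Inner input = 09 36 36 ∥ 0d f8 02 ee 69.
Inner hash: sum = 9+54+54+13+248+2+238+105 = 723; mod 256 = 211 → d3.

d3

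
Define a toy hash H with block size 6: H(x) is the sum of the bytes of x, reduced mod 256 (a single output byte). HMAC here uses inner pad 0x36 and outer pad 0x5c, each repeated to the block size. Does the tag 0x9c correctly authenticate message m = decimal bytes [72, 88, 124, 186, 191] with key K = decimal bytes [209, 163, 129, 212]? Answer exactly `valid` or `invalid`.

invalid

Key decimal bytes [209, 163, 129, 212] = d1 a3 81 d4 is 4 bytes ≤ B = 6; zero-pad to 6 bytes: K' = d1 a3 81 d4 00 00.
K' ⊕ ipad = e7 95 b7 e2 36 36; K' ⊕ opad = 8d ff dd 88 5c 5c.
Inner hash: sum = 231+149+183+226+54+54+72+88+124+186+191 = 1558; mod 256 = 22 → 16.
Outer hash (recomputed tag): sum = 141+255+221+136+92+92+22 = 959; mod 256 = 191 → bf.
Recomputed tag = bf; claimed = 9c → mismatch.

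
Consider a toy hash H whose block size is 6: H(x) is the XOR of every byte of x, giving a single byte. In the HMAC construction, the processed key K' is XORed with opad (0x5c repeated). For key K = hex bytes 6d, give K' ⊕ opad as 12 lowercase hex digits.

315c5c5c5c5c

Key hex bytes 6d is 1 byte ≤ B = 6; zero-pad to 6 bytes: K' = 6d 00 00 00 00 00.
XOR each byte with 0x5c: 6d⊕5c=31, 00⊕5c=5c, 00⊕5c=5c, 00⊕5c=5c, 00⊕5c=5c, 00⊕5c=5c.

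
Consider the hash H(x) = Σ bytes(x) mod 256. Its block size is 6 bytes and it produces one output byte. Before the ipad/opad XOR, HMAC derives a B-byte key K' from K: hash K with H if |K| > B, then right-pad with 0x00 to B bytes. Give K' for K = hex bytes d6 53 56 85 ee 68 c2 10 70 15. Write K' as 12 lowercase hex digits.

b10000000000

|K| = 10 > B = 6, so first hash the key.
H(K): sum = 214+83+86+133+238+104+194+16+112+21 = 1201; mod 256 = 177 → b1.
Zero-pad H(K) = b1 to 6 bytes: K' = b1 00 00 00 00 00.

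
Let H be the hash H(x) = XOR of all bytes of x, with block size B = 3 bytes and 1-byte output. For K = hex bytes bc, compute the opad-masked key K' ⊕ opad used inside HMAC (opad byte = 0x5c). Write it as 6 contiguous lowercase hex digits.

e05c5c

Key hex bytes bc is 1 byte ≤ B = 3; zero-pad to 3 bytes: K' = bc 00 00.
XOR each byte with 0x5c: bc⊕5c=e0, 00⊕5c=5c, 00⊕5c=5c.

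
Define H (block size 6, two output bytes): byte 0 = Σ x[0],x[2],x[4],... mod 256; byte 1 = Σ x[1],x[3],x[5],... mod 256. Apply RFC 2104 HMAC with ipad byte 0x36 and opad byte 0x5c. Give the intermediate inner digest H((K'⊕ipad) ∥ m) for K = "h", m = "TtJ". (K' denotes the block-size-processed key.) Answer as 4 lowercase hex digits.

Key "h" = 68 is 1 byte ≤ B = 6; zero-pad to 6 bytes: K' = 68 00 00 00 00 00.
K' ⊕ ipad = 5e 36 36 36 36 36.
Inner input = 5e 36 36 36 36 36 ∥ 54 74 4a.
Inner hash: even-index sum = 360 mod 256 = 104; odd-index sum = 278 mod 256 = 22 → 68 16.

6816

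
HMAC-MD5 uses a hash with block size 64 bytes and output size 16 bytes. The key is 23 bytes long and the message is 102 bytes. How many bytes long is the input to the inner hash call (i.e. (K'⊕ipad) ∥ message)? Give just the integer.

Key is 23 ≤ 64 bytes, zero-padded: |K'| = 64.
Inner input = (K'⊕ipad) ∥ m → 64 + 102 = 166 bytes.

166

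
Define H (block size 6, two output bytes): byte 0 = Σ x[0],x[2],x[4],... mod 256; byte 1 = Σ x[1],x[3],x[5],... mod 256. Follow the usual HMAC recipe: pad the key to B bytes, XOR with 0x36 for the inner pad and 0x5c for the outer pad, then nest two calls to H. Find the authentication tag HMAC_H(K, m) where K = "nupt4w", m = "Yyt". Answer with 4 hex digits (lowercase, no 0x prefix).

33bb

Key "nupt4w" = 6e 75 70 74 34 77 is exactly B = 6 bytes: K' = 6e 75 70 74 34 77.
K' ⊕ ipad = 58 43 46 42 02 41.  K' ⊕ opad = 32 29 2c 28 68 2b.
Inner input = (K'⊕ipad) ∥ m = 58 43 46 42 02 41 ∥ 59 79 74.
Inner hash: even-index sum = 365 mod 256 = 109; odd-index sum = 319 mod 256 = 63 → 6d 3f.
Outer input = (K'⊕opad) ∥ inner = 32 29 2c 28 68 2b ∥ 6d 3f.
Outer hash (tag): even-index sum = 307 mod 256 = 51; odd-index sum = 187 mod 256 = 187 → 33 bb.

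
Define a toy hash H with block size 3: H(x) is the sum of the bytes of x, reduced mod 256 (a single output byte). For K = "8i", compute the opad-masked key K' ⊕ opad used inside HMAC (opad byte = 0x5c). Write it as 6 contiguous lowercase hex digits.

64355c

Key "8i" = 38 69 is 2 bytes ≤ B = 3; zero-pad to 3 bytes: K' = 38 69 00.
XOR each byte with 0x5c: 38⊕5c=64, 69⊕5c=35, 00⊕5c=5c.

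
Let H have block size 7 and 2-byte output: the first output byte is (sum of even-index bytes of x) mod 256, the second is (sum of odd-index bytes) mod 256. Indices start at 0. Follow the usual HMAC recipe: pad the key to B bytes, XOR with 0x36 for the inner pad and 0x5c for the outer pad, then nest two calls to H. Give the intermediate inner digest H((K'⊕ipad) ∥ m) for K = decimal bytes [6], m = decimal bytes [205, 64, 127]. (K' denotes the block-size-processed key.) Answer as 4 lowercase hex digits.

12ee

Key decimal bytes [6] = 06 is 1 byte ≤ B = 7; zero-pad to 7 bytes: K' = 06 00 00 00 00 00 00.
K' ⊕ ipad = 30 36 36 36 36 36 36.
Inner input = 30 36 36 36 36 36 36 ∥ cd 40 7f.
Inner hash: even-index sum = 274 mod 256 = 18; odd-index sum = 494 mod 256 = 238 → 12 ee.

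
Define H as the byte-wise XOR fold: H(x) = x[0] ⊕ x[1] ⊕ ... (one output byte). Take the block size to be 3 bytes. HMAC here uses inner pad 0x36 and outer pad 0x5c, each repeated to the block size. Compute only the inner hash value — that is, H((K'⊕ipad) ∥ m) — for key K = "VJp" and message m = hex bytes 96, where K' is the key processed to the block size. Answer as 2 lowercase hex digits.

Key "VJp" = 56 4a 70 is exactly B = 3 bytes: K' = 56 4a 70.
K' ⊕ ipad = 60 7c 46.
Inner input = 60 7c 46 ∥ 96.
Inner hash: XOR 60⊕7c⊕46⊕96 = cc.

cc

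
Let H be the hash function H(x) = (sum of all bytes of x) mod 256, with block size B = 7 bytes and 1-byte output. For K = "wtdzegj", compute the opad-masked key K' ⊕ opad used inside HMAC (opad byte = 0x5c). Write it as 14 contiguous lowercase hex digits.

2b283826393b36

Key "wtdzegj" = 77 74 64 7a 65 67 6a is exactly B = 7 bytes: K' = 77 74 64 7a 65 67 6a.
XOR each byte with 0x5c: 77⊕5c=2b, 74⊕5c=28, 64⊕5c=38, 7a⊕5c=26, 65⊕5c=39, 67⊕5c=3b, 6a⊕5c=36.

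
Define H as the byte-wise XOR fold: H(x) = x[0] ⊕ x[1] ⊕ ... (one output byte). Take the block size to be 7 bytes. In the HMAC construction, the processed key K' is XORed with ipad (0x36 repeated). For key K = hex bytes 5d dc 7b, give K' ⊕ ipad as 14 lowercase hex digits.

6bea4d36363636

Key hex bytes 5d dc 7b is 3 bytes ≤ B = 7; zero-pad to 7 bytes: K' = 5d dc 7b 00 00 00 00.
XOR each byte with 0x36: 5d⊕36=6b, dc⊕36=ea, 7b⊕36=4d, 00⊕36=36, 00⊕36=36, 00⊕36=36, 00⊕36=36.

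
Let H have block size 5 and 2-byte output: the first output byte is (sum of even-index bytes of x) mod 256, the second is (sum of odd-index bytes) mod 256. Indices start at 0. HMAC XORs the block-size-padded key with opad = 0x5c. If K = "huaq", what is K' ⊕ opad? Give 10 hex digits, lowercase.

34293d2d5c

Key "huaq" = 68 75 61 71 is 4 bytes ≤ B = 5; zero-pad to 5 bytes: K' = 68 75 61 71 00.
XOR each byte with 0x5c: 68⊕5c=34, 75⊕5c=29, 61⊕5c=3d, 71⊕5c=2d, 00⊕5c=5c.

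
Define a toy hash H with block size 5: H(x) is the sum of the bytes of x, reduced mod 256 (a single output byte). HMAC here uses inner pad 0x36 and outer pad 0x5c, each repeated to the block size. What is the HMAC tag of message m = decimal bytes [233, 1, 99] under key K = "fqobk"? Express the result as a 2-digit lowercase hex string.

Key "fqobk" = 66 71 6f 62 6b is exactly B = 5 bytes: K' = 66 71 6f 62 6b.
K' ⊕ ipad = 50 47 59 54 5d.  K' ⊕ opad = 3a 2d 33 3e 37.
Inner input = (K'⊕ipad) ∥ m = 50 47 59 54 5d ∥ e9 01 63.
Inner hash: sum = 80+71+89+84+93+233+1+99 = 750; mod 256 = 238 → ee.
Outer input = (K'⊕opad) ∥ inner = 3a 2d 33 3e 37 ∥ ee.
Outer hash (tag): sum = 58+45+51+62+55+238 = 509; mod 256 = 253 → fd.

fd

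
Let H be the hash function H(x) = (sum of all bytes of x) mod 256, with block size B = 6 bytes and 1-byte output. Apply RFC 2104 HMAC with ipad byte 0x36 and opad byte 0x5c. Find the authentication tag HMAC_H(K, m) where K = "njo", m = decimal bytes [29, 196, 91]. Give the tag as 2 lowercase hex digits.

Key "njo" = 6e 6a 6f is 3 bytes ≤ B = 6; zero-pad to 6 bytes: K' = 6e 6a 6f 00 00 00.
K' ⊕ ipad = 58 5c 59 36 36 36.  K' ⊕ opad = 32 36 33 5c 5c 5c.
Inner input = (K'⊕ipad) ∥ m = 58 5c 59 36 36 36 ∥ 1d c4 5b.
Inner hash: sum = 88+92+89+54+54+54+29+196+91 = 747; mod 256 = 235 → eb.
Outer input = (K'⊕opad) ∥ inner = 32 36 33 5c 5c 5c ∥ eb.
Outer hash (tag): sum = 50+54+51+92+92+92+235 = 666; mod 256 = 154 → 9a.

9a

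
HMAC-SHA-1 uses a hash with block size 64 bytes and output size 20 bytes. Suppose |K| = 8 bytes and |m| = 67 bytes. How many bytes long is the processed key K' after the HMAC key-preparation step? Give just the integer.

Key is 8 ≤ 64 bytes, zero-padded: |K'| = 64.

64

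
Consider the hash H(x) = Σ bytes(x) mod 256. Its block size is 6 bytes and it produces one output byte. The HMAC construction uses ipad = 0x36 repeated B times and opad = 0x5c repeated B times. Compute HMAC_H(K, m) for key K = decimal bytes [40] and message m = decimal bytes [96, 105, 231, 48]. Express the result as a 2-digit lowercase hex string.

4c

Key decimal bytes [40] = 28 is 1 byte ≤ B = 6; zero-pad to 6 bytes: K' = 28 00 00 00 00 00.
K' ⊕ ipad = 1e 36 36 36 36 36.  K' ⊕ opad = 74 5c 5c 5c 5c 5c.
Inner input = (K'⊕ipad) ∥ m = 1e 36 36 36 36 36 ∥ 60 69 e7 30.
Inner hash: sum = 30+54+54+54+54+54+96+105+231+48 = 780; mod 256 = 12 → 0c.
Outer input = (K'⊕opad) ∥ inner = 74 5c 5c 5c 5c 5c ∥ 0c.
Outer hash (tag): sum = 116+92+92+92+92+92+12 = 588; mod 256 = 76 → 4c.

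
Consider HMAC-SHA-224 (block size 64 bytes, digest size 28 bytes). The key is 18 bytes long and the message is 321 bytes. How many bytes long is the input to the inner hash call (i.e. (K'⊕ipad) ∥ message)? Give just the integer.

Key is 18 ≤ 64 bytes, zero-padded: |K'| = 64.
Inner input = (K'⊕ipad) ∥ m → 64 + 321 = 385 bytes.

385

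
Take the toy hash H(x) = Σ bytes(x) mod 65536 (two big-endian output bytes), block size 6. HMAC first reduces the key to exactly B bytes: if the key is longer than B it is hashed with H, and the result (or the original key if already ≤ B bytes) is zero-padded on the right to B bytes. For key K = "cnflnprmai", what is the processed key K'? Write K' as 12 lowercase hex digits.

042a00000000

|K| = 10 > B = 6, so first hash the key.
H(K): sum = 99+110+102+108+110+112+114+109+97+105 = 1066 → 04 2a.
Zero-pad H(K) = 04 2a to 6 bytes: K' = 04 2a 00 00 00 00.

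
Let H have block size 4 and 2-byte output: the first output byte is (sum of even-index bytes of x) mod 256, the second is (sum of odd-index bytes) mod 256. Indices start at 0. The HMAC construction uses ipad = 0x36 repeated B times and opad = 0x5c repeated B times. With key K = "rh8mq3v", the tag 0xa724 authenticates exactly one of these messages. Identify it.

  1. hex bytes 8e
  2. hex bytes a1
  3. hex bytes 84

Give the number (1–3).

2

Key "rh8mq3v" = 72 68 38 6d 71 33 76 is 7 bytes > B = 4, so hash it first: H(key) = 91 08, then zero-pad to 4 bytes: K' = 91 08 00 00.
K' ⊕ ipad = a7 3e 36 36; K' ⊕ opad = cd 54 5c 5c.
m1: inner = H(a7 3e 36 36 8e) = 6b 74; tag = H(cd 54 5c 5c 6b 74) = 9424
m2: inner = H(a7 3e 36 36 a1) = 7e 74; tag = H(cd 54 5c 5c 7e 74) = a724 ← matches
m3: inner = H(a7 3e 36 36 84) = 61 74; tag = H(cd 54 5c 5c 61 74) = 8a24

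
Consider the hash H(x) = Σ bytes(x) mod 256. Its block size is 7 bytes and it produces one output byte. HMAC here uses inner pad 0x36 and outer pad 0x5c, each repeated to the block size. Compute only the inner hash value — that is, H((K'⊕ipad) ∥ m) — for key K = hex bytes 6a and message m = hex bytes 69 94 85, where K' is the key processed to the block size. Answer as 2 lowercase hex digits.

Key hex bytes 6a is 1 byte ≤ B = 7; zero-pad to 7 bytes: K' = 6a 00 00 00 00 00 00.
K' ⊕ ipad = 5c 36 36 36 36 36 36.
Inner input = 5c 36 36 36 36 36 36 ∥ 69 94 85.
Inner hash: sum = 92+54+54+54+54+54+54+105+148+133 = 802; mod 256 = 34 → 22.

22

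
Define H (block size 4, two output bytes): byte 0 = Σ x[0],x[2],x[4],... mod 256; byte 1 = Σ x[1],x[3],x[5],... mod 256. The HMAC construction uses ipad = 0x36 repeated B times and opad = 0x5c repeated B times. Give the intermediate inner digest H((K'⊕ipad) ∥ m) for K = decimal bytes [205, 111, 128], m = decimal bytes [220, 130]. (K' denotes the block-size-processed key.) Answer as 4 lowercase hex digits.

8d11

Key decimal bytes [205, 111, 128] = cd 6f 80 is 3 bytes ≤ B = 4; zero-pad to 4 bytes: K' = cd 6f 80 00.
K' ⊕ ipad = fb 59 b6 36.
Inner input = fb 59 b6 36 ∥ dc 82.
Inner hash: even-index sum = 653 mod 256 = 141; odd-index sum = 273 mod 256 = 17 → 8d 11.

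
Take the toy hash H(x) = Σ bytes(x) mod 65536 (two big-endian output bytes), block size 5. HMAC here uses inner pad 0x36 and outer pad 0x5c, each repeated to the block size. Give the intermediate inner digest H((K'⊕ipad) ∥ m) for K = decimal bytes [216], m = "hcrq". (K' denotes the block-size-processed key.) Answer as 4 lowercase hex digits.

Key decimal bytes [216] = d8 is 1 byte ≤ B = 5; zero-pad to 5 bytes: K' = d8 00 00 00 00.
K' ⊕ ipad = ee 36 36 36 36.
Inner input = ee 36 36 36 36 ∥ 68 63 72 71.
Inner hash: sum = 238+54+54+54+54+104+99+114+113 = 884 → 03 74.

0374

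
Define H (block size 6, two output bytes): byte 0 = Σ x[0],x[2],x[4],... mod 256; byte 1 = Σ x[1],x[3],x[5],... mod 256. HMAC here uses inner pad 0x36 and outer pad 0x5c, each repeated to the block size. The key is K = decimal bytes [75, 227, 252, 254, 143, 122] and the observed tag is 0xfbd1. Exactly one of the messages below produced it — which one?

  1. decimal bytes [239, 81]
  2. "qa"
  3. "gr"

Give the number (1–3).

Key decimal bytes [75, 227, 252, 254, 143, 122] = 4b e3 fc fe 8f 7a is exactly B = 6 bytes: K' = 4b e3 fc fe 8f 7a.
K' ⊕ ipad = 7d d5 ca c8 b9 4c; K' ⊕ opad = 17 bf a0 a2 d3 26.
m1: inner = H(7d d5 ca c8 b9 4c ef 51) = ef 3a; tag = H(17 bf a0 a2 d3 26 ef 3a) = 79c1
m2: inner = H(7d d5 ca c8 b9 4c 71 61) = 71 4a; tag = H(17 bf a0 a2 d3 26 71 4a) = fbd1 ← matches
m3: inner = H(7d d5 ca c8 b9 4c 67 72) = 67 5b; tag = H(17 bf a0 a2 d3 26 67 5b) = f1e2

2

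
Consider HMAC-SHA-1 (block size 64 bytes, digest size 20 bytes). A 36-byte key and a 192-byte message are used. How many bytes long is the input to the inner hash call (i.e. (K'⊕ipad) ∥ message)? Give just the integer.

Key is 36 ≤ 64 bytes, zero-padded: |K'| = 64.
Inner input = (K'⊕ipad) ∥ m → 64 + 192 = 256 bytes.

256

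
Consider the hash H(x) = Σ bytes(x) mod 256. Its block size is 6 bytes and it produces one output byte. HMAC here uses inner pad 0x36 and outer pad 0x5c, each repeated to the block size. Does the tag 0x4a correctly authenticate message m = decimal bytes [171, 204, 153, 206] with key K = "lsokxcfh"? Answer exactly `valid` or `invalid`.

Key "lsokxcfh" = 6c 73 6f 6b 78 63 66 68 is 8 bytes > B = 6, so hash it first: H(key) = 62, then zero-pad to 6 bytes: K' = 62 00 00 00 00 00.
K' ⊕ ipad = 54 36 36 36 36 36; K' ⊕ opad = 3e 5c 5c 5c 5c 5c.
Inner hash: sum = 84+54+54+54+54+54+171+204+153+206 = 1088; mod 256 = 64 → 40.
Outer hash (recomputed tag): sum = 62+92+92+92+92+92+64 = 586; mod 256 = 74 → 4a.
Recomputed tag = 4a; claimed = 4a → match.

valid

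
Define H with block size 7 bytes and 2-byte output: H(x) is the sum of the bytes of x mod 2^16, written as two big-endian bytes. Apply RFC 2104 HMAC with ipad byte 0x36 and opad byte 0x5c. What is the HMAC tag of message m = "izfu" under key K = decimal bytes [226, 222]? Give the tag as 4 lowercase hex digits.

0398

Key decimal bytes [226, 222] = e2 de is 2 bytes ≤ B = 7; zero-pad to 7 bytes: K' = e2 de 00 00 00 00 00.
K' ⊕ ipad = d4 e8 36 36 36 36 36.  K' ⊕ opad = be 82 5c 5c 5c 5c 5c.
Inner input = (K'⊕ipad) ∥ m = d4 e8 36 36 36 36 36 ∥ 69 7a 66 75.
Inner hash: sum = 212+232+54+54+54+54+54+105+122+102+117 = 1160 → 04 88.
Outer input = (K'⊕opad) ∥ inner = be 82 5c 5c 5c 5c 5c ∥ 04 88.
Outer hash (tag): sum = 190+130+92+92+92+92+92+4+136 = 920 → 03 98.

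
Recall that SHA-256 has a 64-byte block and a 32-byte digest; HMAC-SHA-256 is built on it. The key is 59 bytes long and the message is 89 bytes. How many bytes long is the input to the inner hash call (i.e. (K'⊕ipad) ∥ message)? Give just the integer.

Key is 59 ≤ 64 bytes, zero-padded: |K'| = 64.
Inner input = (K'⊕ipad) ∥ m → 64 + 89 = 153 bytes.

153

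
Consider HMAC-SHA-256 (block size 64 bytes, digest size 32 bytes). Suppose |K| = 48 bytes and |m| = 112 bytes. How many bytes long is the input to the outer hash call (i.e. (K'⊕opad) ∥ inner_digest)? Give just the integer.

96

Key is 48 ≤ 64 bytes, zero-padded: |K'| = 64.
Outer input = (K'⊕opad) ∥ H(inner) → 64 + 32 = 96 bytes.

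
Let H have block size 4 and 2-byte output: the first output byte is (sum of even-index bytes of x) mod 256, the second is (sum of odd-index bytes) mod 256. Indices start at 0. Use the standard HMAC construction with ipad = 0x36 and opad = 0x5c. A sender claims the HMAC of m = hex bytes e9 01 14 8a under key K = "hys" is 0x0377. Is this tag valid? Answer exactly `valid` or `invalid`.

Key "hys" = 68 79 73 is 3 bytes ≤ B = 4; zero-pad to 4 bytes: K' = 68 79 73 00.
K' ⊕ ipad = 5e 4f 45 36; K' ⊕ opad = 34 25 2f 5c.
Inner hash: even-index sum = 416 mod 256 = 160; odd-index sum = 272 mod 256 = 16 → a0 10.
Outer hash (recomputed tag): even-index sum = 259 mod 256 = 3; odd-index sum = 145 mod 256 = 145 → 03 91.
Recomputed tag = 0391; claimed = 0377 → mismatch.

invalid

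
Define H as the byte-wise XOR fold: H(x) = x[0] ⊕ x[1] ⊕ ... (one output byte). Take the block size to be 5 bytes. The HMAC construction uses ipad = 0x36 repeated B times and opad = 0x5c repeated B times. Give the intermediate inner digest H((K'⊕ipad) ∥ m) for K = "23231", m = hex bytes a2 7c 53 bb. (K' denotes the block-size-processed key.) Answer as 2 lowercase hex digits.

31

Key "23231" = 32 33 32 33 31 is exactly B = 5 bytes: K' = 32 33 32 33 31.
K' ⊕ ipad = 04 05 04 05 07.
Inner input = 04 05 04 05 07 ∥ a2 7c 53 bb.
Inner hash: XOR 04⊕05⊕04⊕05⊕07⊕a2⊕7c⊕53⊕bb = 31.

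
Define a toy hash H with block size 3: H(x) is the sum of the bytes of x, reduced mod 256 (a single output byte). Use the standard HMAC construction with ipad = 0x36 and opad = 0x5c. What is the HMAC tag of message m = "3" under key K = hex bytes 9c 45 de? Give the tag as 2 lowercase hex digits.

Key hex bytes 9c 45 de is exactly B = 3 bytes: K' = 9c 45 de.
K' ⊕ ipad = aa 73 e8.  K' ⊕ opad = c0 19 82.
Inner input = (K'⊕ipad) ∥ m = aa 73 e8 ∥ 33.
Inner hash: sum = 170+115+232+51 = 568; mod 256 = 56 → 38.
Outer input = (K'⊕opad) ∥ inner = c0 19 82 ∥ 38.
Outer hash (tag): sum = 192+25+130+56 = 403; mod 256 = 147 → 93.

93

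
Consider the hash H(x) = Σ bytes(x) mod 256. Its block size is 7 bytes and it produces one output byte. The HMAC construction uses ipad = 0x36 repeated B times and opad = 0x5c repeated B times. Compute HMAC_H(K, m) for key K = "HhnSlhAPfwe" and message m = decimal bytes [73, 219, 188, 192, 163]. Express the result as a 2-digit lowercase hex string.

21

Key "HhnSlhAPfwe" = 48 68 6e 53 6c 68 41 50 66 77 65 is 11 bytes > B = 7, so hash it first: H(key) = 18, then zero-pad to 7 bytes: K' = 18 00 00 00 00 00 00.
K' ⊕ ipad = 2e 36 36 36 36 36 36.  K' ⊕ opad = 44 5c 5c 5c 5c 5c 5c.
Inner input = (K'⊕ipad) ∥ m = 2e 36 36 36 36 36 36 ∥ 49 db bc c0 a3.
Inner hash: sum = 46+54+54+54+54+54+54+73+219+188+192+163 = 1205; mod 256 = 181 → b5.
Outer input = (K'⊕opad) ∥ inner = 44 5c 5c 5c 5c 5c 5c ∥ b5.
Outer hash (tag): sum = 68+92+92+92+92+92+92+181 = 801; mod 256 = 33 → 21.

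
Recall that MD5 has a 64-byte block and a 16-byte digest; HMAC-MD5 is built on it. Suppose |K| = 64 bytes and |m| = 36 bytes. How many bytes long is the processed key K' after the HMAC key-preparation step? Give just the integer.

64

Key is 64 ≤ 64 bytes, zero-padded: |K'| = 64.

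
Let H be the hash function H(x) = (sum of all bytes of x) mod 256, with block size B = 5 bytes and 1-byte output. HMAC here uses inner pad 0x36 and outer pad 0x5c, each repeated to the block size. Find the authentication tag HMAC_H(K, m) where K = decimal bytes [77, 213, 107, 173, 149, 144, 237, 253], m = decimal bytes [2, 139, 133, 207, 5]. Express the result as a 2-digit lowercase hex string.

Key decimal bytes [77, 213, 107, 173, 149, 144, 237, 253] = 4d d5 6b ad 95 90 ed fd is 8 bytes > B = 5, so hash it first: H(key) = 49, then zero-pad to 5 bytes: K' = 49 00 00 00 00.
K' ⊕ ipad = 7f 36 36 36 36.  K' ⊕ opad = 15 5c 5c 5c 5c.
Inner input = (K'⊕ipad) ∥ m = 7f 36 36 36 36 ∥ 02 8b 85 cf 05.
Inner hash: sum = 127+54+54+54+54+2+139+133+207+5 = 829; mod 256 = 61 → 3d.
Outer input = (K'⊕opad) ∥ inner = 15 5c 5c 5c 5c ∥ 3d.
Outer hash (tag): sum = 21+92+92+92+92+61 = 450; mod 256 = 194 → c2.

c2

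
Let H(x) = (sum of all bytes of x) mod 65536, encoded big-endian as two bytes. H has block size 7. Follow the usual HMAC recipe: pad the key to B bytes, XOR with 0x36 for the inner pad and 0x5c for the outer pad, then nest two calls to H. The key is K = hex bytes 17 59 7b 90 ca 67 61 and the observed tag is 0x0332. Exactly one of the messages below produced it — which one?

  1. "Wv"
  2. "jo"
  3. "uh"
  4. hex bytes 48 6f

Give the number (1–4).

4

Key hex bytes 17 59 7b 90 ca 67 61 is exactly B = 7 bytes: K' = 17 59 7b 90 ca 67 61.
K' ⊕ ipad = 21 6f 4d a6 fc 51 57; K' ⊕ opad = 4b 05 27 cc 96 3b 3d.
m1: inner = H(21 6f 4d a6 fc 51 57 57 76) = 03 f4; tag = H(4b 05 27 cc 96 3b 3d 03 f4) = 0348
m2: inner = H(21 6f 4d a6 fc 51 57 6a 6f) = 04 00; tag = H(4b 05 27 cc 96 3b 3d 04 00) = 0255
m3: inner = H(21 6f 4d a6 fc 51 57 75 68) = 04 04; tag = H(4b 05 27 cc 96 3b 3d 04 04) = 0259
m4: inner = H(21 6f 4d a6 fc 51 57 48 6f) = 03 de; tag = H(4b 05 27 cc 96 3b 3d 03 de) = 0332 ← matches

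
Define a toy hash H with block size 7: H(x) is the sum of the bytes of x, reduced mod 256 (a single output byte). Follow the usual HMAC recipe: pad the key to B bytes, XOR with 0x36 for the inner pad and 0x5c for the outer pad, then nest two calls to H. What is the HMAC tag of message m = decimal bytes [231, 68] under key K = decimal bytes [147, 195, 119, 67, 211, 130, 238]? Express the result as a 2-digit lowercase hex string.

Key decimal bytes [147, 195, 119, 67, 211, 130, 238] = 93 c3 77 43 d3 82 ee is exactly B = 7 bytes: K' = 93 c3 77 43 d3 82 ee.
K' ⊕ ipad = a5 f5 41 75 e5 b4 d8.  K' ⊕ opad = cf 9f 2b 1f 8f de b2.
Inner input = (K'⊕ipad) ∥ m = a5 f5 41 75 e5 b4 d8 ∥ e7 44.
Inner hash: sum = 165+245+65+117+229+180+216+231+68 = 1516; mod 256 = 236 → ec.
Outer input = (K'⊕opad) ∥ inner = cf 9f 2b 1f 8f de b2 ∥ ec.
Outer hash (tag): sum = 207+159+43+31+143+222+178+236 = 1219; mod 256 = 195 → c3.

c3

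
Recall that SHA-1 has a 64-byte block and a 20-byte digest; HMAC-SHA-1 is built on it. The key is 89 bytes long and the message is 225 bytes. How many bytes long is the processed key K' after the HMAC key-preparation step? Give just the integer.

64

Key is 89 > 64 bytes, so it is hashed to 20 bytes then zero-padded to 64: |K'| = 64.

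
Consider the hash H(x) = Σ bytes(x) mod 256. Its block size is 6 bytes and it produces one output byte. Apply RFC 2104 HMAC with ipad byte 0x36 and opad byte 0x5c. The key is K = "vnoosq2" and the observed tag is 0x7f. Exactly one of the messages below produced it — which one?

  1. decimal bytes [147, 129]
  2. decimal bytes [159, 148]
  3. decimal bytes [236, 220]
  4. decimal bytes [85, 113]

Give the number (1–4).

Key "vnoosq2" = 76 6e 6f 6f 73 71 32 is 7 bytes > B = 6, so hash it first: H(key) = d8, then zero-pad to 6 bytes: K' = d8 00 00 00 00 00.
K' ⊕ ipad = ee 36 36 36 36 36; K' ⊕ opad = 84 5c 5c 5c 5c 5c.
m1: inner = H(ee 36 36 36 36 36 93 81) = 10; tag = H(84 5c 5c 5c 5c 5c 10) = 60
m2: inner = H(ee 36 36 36 36 36 9f 94) = 2f; tag = H(84 5c 5c 5c 5c 5c 2f) = 7f ← matches
m3: inner = H(ee 36 36 36 36 36 ec dc) = c4; tag = H(84 5c 5c 5c 5c 5c c4) = 14
m4: inner = H(ee 36 36 36 36 36 55 71) = c2; tag = H(84 5c 5c 5c 5c 5c c2) = 12

2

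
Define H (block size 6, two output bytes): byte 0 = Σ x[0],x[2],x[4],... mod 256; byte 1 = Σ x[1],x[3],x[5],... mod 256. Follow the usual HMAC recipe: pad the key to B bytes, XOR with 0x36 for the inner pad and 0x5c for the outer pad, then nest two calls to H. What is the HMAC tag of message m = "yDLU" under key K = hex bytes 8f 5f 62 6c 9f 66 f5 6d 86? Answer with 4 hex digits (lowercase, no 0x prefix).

7d27

Key hex bytes 8f 5f 62 6c 9f 66 f5 6d 86 is 9 bytes > B = 6, so hash it first: H(key) = 0b 9e, then zero-pad to 6 bytes: K' = 0b 9e 00 00 00 00.
K' ⊕ ipad = 3d a8 36 36 36 36.  K' ⊕ opad = 57 c2 5c 5c 5c 5c.
Inner input = (K'⊕ipad) ∥ m = 3d a8 36 36 36 36 ∥ 79 44 4c 55.
Inner hash: even-index sum = 366 mod 256 = 110; odd-index sum = 429 mod 256 = 173 → 6e ad.
Outer input = (K'⊕opad) ∥ inner = 57 c2 5c 5c 5c 5c ∥ 6e ad.
Outer hash (tag): even-index sum = 381 mod 256 = 125; odd-index sum = 551 mod 256 = 39 → 7d 27.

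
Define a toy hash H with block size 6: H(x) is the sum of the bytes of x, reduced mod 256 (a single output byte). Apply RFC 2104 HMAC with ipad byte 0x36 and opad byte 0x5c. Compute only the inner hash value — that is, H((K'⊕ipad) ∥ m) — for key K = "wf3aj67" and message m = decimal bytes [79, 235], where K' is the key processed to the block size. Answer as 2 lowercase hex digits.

c6

Key "wf3aj67" = 77 66 33 61 6a 36 37 is 7 bytes > B = 6, so hash it first: H(key) = 48, then zero-pad to 6 bytes: K' = 48 00 00 00 00 00.
K' ⊕ ipad = 7e 36 36 36 36 36.
Inner input = 7e 36 36 36 36 36 ∥ 4f eb.
Inner hash: sum = 126+54+54+54+54+54+79+235 = 710; mod 256 = 198 → c6.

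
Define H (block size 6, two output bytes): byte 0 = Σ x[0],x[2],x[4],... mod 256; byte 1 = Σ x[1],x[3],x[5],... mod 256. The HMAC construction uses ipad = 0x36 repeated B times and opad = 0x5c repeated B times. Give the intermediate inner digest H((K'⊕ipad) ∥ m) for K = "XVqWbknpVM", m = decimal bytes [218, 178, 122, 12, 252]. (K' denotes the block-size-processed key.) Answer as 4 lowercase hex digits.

Key "XVqWbknpVM" = 58 56 71 57 62 6b 6e 70 56 4d is 10 bytes > B = 6, so hash it first: H(key) = ef d5, then zero-pad to 6 bytes: K' = ef d5 00 00 00 00.
K' ⊕ ipad = d9 e3 36 36 36 36.
Inner input = d9 e3 36 36 36 36 ∥ da b2 7a 0c fc.
Inner hash: even-index sum = 917 mod 256 = 149; odd-index sum = 525 mod 256 = 13 → 95 0d.

950d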